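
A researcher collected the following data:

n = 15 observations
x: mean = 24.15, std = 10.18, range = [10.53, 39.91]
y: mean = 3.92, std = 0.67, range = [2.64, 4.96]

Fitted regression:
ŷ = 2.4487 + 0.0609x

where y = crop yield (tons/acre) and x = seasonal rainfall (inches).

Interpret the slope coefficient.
An increase of one inch in rainfall is associated with a 0.0609 tons/acre increase in predicted crop yield.

The slope β₁ = 0.0609 gives the rate at which the fitted crop yield changes with rainfall.

Interpretation:
- Rainfall up by 1 inch → predicted crop yield increases by 0.0609 tons/acre
- The effect is assumed constant over the observed range of x (linearity)

(β₀ = 2.4487 is the fitted value at x = 0 and is not part of the slope interpretation.)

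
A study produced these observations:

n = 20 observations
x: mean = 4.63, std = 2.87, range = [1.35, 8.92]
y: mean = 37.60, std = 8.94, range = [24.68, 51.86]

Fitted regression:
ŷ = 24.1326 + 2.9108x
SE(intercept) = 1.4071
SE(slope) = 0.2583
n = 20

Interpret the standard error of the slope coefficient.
The slope 2.9108 is pinned down to within about ±0.2583 (one SE) by these data — relative uncertainty 8.9%, i.e. precise.

SE(β̂₁) = s / √Sxx, where s is the residual standard deviation and Sxx = Σ(x − x̄)². It is the yardstick for how far β̂₁ = 2.9108 could plausibly be from the true slope.

Relative precision:
- SE / |β̂₁| = 0.2583 / 2.9108 = 8.9%
- Rule of thumb (under 20%: precise; 20% to under 50%: moderately precise; 50% or more: imprecise) → precise

Rough 95% range (±2 SE): 2.9108 ± 0.5166 → (2.3942, 3.4274).

What drives SE(β̂₁): larger n (here n = 20) → smaller SE; wider spread of x values → smaller SE.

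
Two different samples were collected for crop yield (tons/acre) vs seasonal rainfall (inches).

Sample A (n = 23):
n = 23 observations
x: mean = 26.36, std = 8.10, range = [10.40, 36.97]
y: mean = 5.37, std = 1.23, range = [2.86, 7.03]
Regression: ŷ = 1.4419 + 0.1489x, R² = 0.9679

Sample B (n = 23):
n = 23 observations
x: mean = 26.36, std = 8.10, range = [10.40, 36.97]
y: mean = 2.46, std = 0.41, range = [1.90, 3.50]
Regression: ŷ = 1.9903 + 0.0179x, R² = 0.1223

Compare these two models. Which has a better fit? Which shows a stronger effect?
Model A has the better fit (R² = 0.9679 vs 0.1223). Model A shows the stronger effect (|β₁| = 0.1489 vs 0.0179).

Model Comparison:

Goodness of fit (R²):
- Model A: R² = 0.9679 → 96.79% of variance in crop yield explained
- Model B: R² = 0.1223 → 12.23% of variance in crop yield explained
- 0.9679 > 0.1223 → Model A has the better fit

Effect size (slope magnitude):
- Model A: β₁ = 0.1489 → predicted crop yield rises 0.1489 tons/acre per additional inch of rainfall
- Model B: β₁ = 0.0179 → predicted crop yield rises 0.0179 tons/acre per additional inch of rainfall
- |0.1489| > |0.0179| → Model A shows the stronger marginal effect

Notes:
- The two samples could reflect different populations, time periods, or measurement quality.
- A better fit (higher R²) doesn't necessarily mean a more important relationship.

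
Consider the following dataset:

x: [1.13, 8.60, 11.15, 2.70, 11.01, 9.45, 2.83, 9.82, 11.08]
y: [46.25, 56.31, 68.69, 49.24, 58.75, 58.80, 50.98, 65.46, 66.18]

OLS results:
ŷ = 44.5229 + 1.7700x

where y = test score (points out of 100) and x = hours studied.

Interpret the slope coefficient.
On average, test score is about 1.7700 points higher for every extra hour of study time.

β₁ = 1.7700 is the change in predicted test score (points) per additional hour of study time.

Interpretation:
- Study time up by 1 hour → predicted test score increases by 1.7700 points
- This is a linear approximation: the same per-unit change is assumed across the whole observed x range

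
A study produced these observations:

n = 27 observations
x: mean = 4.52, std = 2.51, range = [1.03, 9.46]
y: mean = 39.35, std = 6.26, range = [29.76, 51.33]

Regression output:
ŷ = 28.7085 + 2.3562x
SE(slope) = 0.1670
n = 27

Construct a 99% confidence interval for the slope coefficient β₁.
The 99% CI for β₁ is (1.8907, 2.8217)

Confidence interval for the slope:

The 99% CI for β₁ is: β̂₁ ± t*(α/2, n-2) × SE(β̂₁)

Step 1: Find critical t-value
- Confidence level = 0.99
- Degrees of freedom = n - 2 = 27 - 2 = 25
- t*(α/2, 25) = 2.7874

Step 2: Calculate margin of error
Margin = 2.7874 × 0.1670 = 0.4655

Step 3: Construct interval
CI = 2.3562 ± 0.4655
CI = (1.8907, 2.8217)

Interpretation: each one-unit increase in x is associated with a change in mean y of between 1.8907 and 2.8217, with 99% confidence.
Since 0 is outside the interval, a two-sided test at α = 0.01 would reject H₀: β₁ = 0.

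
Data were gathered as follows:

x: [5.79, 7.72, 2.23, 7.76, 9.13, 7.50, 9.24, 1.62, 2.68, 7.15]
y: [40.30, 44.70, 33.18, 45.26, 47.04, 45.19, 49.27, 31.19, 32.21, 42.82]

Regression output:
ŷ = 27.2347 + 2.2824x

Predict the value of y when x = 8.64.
ŷ = 46.9546

Plug x = 8.64 into the fitted line:

ŷ = 27.2347 + 2.2824 × 8.64
ŷ = 27.2347 + 19.7199
ŷ = 46.9546

This is a point prediction; actual observations scatter around it by roughly the residual standard deviation.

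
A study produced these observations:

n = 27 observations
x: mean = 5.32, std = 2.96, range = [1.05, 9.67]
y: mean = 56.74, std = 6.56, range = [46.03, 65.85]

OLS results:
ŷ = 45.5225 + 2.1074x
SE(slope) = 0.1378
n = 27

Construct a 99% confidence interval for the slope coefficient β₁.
The 99% CI for β₁ is (1.7233, 2.4915)

Confidence interval for the slope:

The 99% CI for β₁ is: β̂₁ ± t*(α/2, n-2) × SE(β̂₁)

Step 1: Find critical t-value
- Confidence level = 0.99
- Degrees of freedom = n - 2 = 27 - 2 = 25
- t*(α/2, 25) = 2.7874

Step 2: Calculate margin of error
Margin = 2.7874 × 0.1378 = 0.3841

Step 3: Construct interval
CI = 2.1074 ± 0.3841
CI = (1.7233, 2.4915)

Interpretation: We are 99% confident that the true slope β₁ lies between 1.7233 and 2.4915.
The interval does not include 0, suggesting a significant linear relationship.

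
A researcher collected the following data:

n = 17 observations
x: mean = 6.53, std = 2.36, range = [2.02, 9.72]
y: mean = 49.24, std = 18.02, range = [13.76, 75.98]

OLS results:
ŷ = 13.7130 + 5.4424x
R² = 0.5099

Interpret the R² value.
The model explains 50.99% of the variance in y (R² = 0.5099), leaving 49.01% unexplained; the fit is moderate.

R² = 1 − SS_res/SS_tot compares the residual scatter to the total scatter of y about its mean.

Here R² = 0.5099:
- Explained: 50.99% of the variation in y
- Unexplained (residual): 100% − 50.99% = 49.01%
- Rule of thumb (below 0.3 weak; 0.3 to below 0.7 moderate; 0.7 and above strong) → moderate

Note: R² says nothing about causation, and a high R² does not by itself mean the linear form is appropriate — check the residuals.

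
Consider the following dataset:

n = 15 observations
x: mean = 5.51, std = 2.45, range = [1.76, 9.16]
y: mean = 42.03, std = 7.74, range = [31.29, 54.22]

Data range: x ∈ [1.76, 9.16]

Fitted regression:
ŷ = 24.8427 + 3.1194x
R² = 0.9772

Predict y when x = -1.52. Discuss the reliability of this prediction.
ŷ = 20.1012 (extrapolation — x = -1.52 lies outside [1.76, 9.16], so reliability is low).

Prediction calculation:
ŷ = 24.8427 + 3.1194 × (-1.52)
ŷ = 20.1012

Reliability:
- Data range: x ∈ [1.76, 9.16]
- Prediction point: x = -1.52 is 3.28 units below the observed range → this is EXTRAPOLATION, not interpolation

Why that matters here:
- The standard error of prediction grows with (x − x̄)², and x = -1.52 is far from x̄ = 5.51
- There are no observations near this x to validate the fitted line there
- The linear relationship may not hold outside the observed range

A defensible statement: 'if the linear trend continued to x = -1.52, y would be about 20.1012' — the premise is untested.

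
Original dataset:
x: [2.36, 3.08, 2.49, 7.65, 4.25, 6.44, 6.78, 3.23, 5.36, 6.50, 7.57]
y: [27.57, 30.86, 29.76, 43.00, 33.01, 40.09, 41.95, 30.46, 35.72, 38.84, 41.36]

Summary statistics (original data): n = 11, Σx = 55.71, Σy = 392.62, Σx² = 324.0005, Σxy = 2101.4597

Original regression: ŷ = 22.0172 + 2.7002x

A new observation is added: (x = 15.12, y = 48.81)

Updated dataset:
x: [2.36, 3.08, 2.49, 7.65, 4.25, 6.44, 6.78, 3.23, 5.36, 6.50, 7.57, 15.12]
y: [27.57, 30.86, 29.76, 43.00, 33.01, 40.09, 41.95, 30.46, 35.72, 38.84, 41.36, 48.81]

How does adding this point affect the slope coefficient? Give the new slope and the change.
The slope changes from 2.7002 to 1.7387 (change of -0.9615, or -35.6%).

x = 15.12 lies well outside the original x-range [2.36, 7.65] (x̄ ≈ 5.06), so this observation has high leverage and can move the slope substantially.

Step 1: Update the sums with the new point (n goes from 11 to 12)
Σx  = 55.71 + 15.12 = 70.83
Σy  = 392.62 + 48.81 = 441.43
Σx² = 324.0005 + 15.12² = 324.0005 + 228.6144 = 552.6149
Σxy = 2101.4597 + 15.12×48.81 = 2101.4597 + 738.0072 = 2839.4669

Step 2: Recompute the slope with b₁ = (nΣxy − ΣxΣy) / (nΣx² − (Σx)²)
Numerator   = 12×2839.4669 − 70.83×441.43 = 34073.6028 − 31266.4869 = 2807.1159
Denominator = 12×552.6149 − 70.83² = 6631.3788 − 5016.8889 = 1614.4899
b₁(new) = 2807.1159 / 1614.4899 = 1.7387

(Same formula on the original sums: (11×2101.4597 − 55.71×392.62) / (11×324.0005 − 55.71²) = 1243.1965 / 460.4014 = 2.7002, matching the given fit.)

Step 3: Change in slope
Δβ₁ = 1.7387 − 2.7002 = -0.9615
Relative change = -0.9615 / 2.7002 × 100% = -35.6%
→ the slope decreases when the point is added.

Because the point sits below the extension of the original line at a high-leverage x, it tilts the fit down.
In practice: examine leverage (hᵢ) and Cook's distance rather than deleting it automatically; investigate whether it comes from the same population as the rest of the sample.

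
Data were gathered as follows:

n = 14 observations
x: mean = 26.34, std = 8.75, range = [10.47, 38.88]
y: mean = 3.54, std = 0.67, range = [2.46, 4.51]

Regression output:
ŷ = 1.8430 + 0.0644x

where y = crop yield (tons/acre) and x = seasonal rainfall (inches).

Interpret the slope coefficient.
On average, crop yield is about 0.0644 tons/acre higher for every extra inch of rainfall.

The slope β₁ = 0.0644 gives the rate at which the fitted crop yield changes with rainfall.

Interpretation:
- Rainfall up by 1 inch → predicted crop yield increases by 0.0644 tons/acre
- This is a linear approximation: the same per-unit change is assumed across the whole observed x range
- The slope describes association in these data, not necessarily a causal effect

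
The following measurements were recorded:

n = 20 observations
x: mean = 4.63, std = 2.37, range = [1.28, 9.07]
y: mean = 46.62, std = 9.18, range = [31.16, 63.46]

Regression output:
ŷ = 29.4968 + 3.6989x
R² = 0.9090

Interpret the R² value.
The model explains 90.90% of the variance in y (R² = 0.9090), leaving 9.10% unexplained; the fit is strong.

The coefficient of determination R² is the fraction of the total variation in y that the fitted line accounts for.

Here R² = 0.9090:
- Explained: 90.90% of the variation in y
- Unexplained (residual): 100% − 90.90% = 9.10%
- Rule of thumb (below 0.3 weak; 0.3 to below 0.7 moderate; 0.7 and above strong) → strong

Equivalently, for simple linear regression R² = r², so |r| = √0.9090 ≈ 0.9534.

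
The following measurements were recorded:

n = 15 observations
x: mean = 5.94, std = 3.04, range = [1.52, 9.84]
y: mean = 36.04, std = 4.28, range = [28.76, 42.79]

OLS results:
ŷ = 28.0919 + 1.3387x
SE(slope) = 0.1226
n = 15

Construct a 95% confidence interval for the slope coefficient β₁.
The 95% CI for β₁ is (1.0738, 1.6036)

Confidence interval for the slope:

The 95% CI for β₁ is: β̂₁ ± t*(α/2, n-2) × SE(β̂₁)

Step 1: Find critical t-value
- Confidence level = 0.95
- Degrees of freedom = n - 2 = 15 - 2 = 13
- t*(α/2, 13) = 2.1604

Step 2: Calculate margin of error
Margin = 2.1604 × 0.1226 = 0.2649

Step 3: Construct interval
CI = 1.3387 ± 0.2649
CI = (1.0738, 1.6036)

Interpretation: each one-unit increase in x is associated with a change in mean y of between 1.0738 and 1.6036, with 95% confidence.
Both endpoints are positive, so the data support a genuinely positive slope at this confidence level.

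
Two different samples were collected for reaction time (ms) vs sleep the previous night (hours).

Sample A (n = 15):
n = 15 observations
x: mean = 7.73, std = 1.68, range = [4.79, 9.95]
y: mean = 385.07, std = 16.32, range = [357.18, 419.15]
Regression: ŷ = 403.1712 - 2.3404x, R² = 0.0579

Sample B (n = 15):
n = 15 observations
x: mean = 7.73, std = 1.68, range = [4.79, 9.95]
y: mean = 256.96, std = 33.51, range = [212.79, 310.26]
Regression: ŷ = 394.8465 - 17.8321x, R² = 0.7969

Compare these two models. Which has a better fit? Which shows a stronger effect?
Model B has the better fit (R² = 0.7969 vs 0.0579). Model B shows the stronger effect (|β₁| = 17.8321 vs 2.3404).

Model Comparison:

Goodness of fit (R²):
- Model A: R² = 0.0579 → 5.79% of variance in reaction time explained
- Model B: R² = 0.7969 → 79.69% of variance in reaction time explained
- 0.7969 > 0.0579 → Model B has the better fit

Strength of effect — compare |β₁|:
- Model A: β₁ = -2.3404 → predicted reaction time falls 2.3404 ms per additional hour of sleep
- Model B: β₁ = -17.8321 → predicted reaction time falls 17.8321 ms per additional hour of sleep
- |-2.3404| < |-17.8321| → Model B shows the stronger marginal effect

Notes:
- A better fit (higher R²) doesn't necessarily mean a more important relationship.
- R² measures how tightly points cluster around the line; β₁ measures how steep the line is — they answer different questions.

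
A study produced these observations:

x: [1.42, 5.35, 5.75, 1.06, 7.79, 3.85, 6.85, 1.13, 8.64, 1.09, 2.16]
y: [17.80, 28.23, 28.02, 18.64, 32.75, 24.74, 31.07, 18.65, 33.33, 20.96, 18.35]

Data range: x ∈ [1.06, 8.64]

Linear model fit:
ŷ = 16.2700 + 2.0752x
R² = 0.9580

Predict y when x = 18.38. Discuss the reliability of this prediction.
The equation gives ŷ = 54.4122; however x = 18.38 is 9.74 units above the observed range, so this extrapolated value should not be trusted.

Prediction calculation:
ŷ = 16.2700 + 2.0752 × 18.38
ŷ = 54.4122

Reliability:
- Data range: x ∈ [1.06, 8.64]
- Prediction point: x = 18.38 is 9.74 units above the observed range → this is EXTRAPOLATION, not interpolation

Why that matters here:
- The linear relationship may not hold outside the observed range
- Real relationships often flatten, saturate, or turn nonlinear at extremes

A defensible statement: 'if the linear trend continued to x = 18.38, y would be about 54.4122' — the premise is untested.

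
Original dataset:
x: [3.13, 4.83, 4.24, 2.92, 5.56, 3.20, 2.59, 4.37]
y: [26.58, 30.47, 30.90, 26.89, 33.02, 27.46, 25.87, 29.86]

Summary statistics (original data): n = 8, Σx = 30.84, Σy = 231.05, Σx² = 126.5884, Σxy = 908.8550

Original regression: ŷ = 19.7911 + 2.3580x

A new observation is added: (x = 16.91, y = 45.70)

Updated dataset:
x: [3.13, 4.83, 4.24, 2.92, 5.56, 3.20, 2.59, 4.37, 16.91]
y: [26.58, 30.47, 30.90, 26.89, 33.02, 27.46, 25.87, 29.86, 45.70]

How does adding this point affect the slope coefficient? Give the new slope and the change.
The slope changes from 2.3580 to 1.3400 (change of -1.0180, or -43.2%).

x = 16.91 lies well outside the original x-range [2.59, 5.56] (x̄ ≈ 3.86), so this observation has high leverage and can move the slope substantially.

Step 1: Update the sums with the new point (n goes from 8 to 9)
Σx  = 30.84 + 16.91 = 47.75
Σy  = 231.05 + 45.70 = 276.75
Σx² = 126.5884 + 16.91² = 126.5884 + 285.9481 = 412.5365
Σxy = 908.8550 + 16.91×45.70 = 908.8550 + 772.7870 = 1681.6420

Step 2: Recompute the slope with b₁ = (nΣxy − ΣxΣy) / (nΣx² − (Σx)²)
Numerator   = 9×1681.6420 − 47.75×276.75 = 15134.7780 − 13214.8125 = 1919.9655
Denominator = 9×412.5365 − 47.75² = 3712.8285 − 2280.0625 = 1432.7660
b₁(new) = 1919.9655 / 1432.7660 = 1.3400

(Same formula on the original sums: (8×908.8550 − 30.84×231.05) / (8×126.5884 − 30.84²) = 145.2580 / 61.6016 = 2.3580, matching the given fit.)

Step 3: Change in slope
Δβ₁ = 1.3400 − 2.3580 = -1.0180
Relative change = -1.0180 / 2.3580 × 100% = -43.2%
→ the slope decreases when the point is added.

A high-leverage point only changes the slope if it is off the original line; here y = 45.70 is below the original trend, so the slope decreases.
In practice: check such a point for data-entry or measurement error; examine leverage (hᵢ) and Cook's distance rather than deleting it automatically.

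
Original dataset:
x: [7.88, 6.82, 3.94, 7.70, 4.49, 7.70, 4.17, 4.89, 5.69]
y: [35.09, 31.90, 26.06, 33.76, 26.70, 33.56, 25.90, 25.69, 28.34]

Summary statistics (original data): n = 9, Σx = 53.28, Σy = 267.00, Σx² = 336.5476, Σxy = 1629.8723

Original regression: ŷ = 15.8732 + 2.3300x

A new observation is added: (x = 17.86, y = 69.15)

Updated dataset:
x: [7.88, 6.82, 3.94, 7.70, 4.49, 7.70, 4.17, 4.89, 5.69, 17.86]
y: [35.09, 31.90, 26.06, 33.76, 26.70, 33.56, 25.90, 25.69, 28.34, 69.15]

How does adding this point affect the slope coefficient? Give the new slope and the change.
The slope changes from 2.3300 to 3.1687 (change of +0.8387, or +36.0%).

The new point has HIGH LEVERAGE: x = 17.86 is far from the original mean x̄ = 53.28/9 ≈ 5.92 (original range [3.94, 7.88]).

Step 1: Update the sums with the new point (n goes from 9 to 10)
Σx  = 53.28 + 17.86 = 71.14
Σy  = 267.00 + 69.15 = 336.15
Σx² = 336.5476 + 17.86² = 336.5476 + 318.9796 = 655.5272
Σxy = 1629.8723 + 17.86×69.15 = 1629.8723 + 1235.0190 = 2864.8913

Step 2: Recompute the slope with b₁ = (nΣxy − ΣxΣy) / (nΣx² − (Σx)²)
Numerator   = 10×2864.8913 − 71.14×336.15 = 28648.9130 − 23913.7110 = 4735.2020
Denominator = 10×655.5272 − 71.14² = 6555.2720 − 5060.8996 = 1494.3724
b₁(new) = 4735.2020 / 1494.3724 = 3.1687

(Same formula on the original sums: (9×1629.8723 − 53.28×267.00) / (9×336.5476 − 53.28²) = 443.0907 / 190.1700 = 2.3300, matching the given fit.)

Step 3: Change in slope
Δβ₁ = 3.1687 − 2.3300 = +0.8387
Relative change = +0.8387 / 2.3300 × 100% = +36.0%
→ the slope increases when the point is added.

A high-leverage point only changes the slope if it is off the original line; here y = 69.15 is above the original trend, so the slope increases.
In practice: check such a point for data-entry or measurement error.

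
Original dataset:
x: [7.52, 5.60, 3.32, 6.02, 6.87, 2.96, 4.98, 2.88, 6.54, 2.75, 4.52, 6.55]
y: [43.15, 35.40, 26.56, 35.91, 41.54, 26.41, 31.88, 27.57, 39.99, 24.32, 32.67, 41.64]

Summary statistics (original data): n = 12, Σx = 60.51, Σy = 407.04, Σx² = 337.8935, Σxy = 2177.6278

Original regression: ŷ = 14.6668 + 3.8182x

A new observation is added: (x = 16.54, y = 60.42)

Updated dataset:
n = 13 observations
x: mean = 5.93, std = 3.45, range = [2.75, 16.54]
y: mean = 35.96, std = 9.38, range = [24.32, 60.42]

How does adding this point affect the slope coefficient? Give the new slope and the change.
The slope changes from 3.8182 to 2.6252 (change of -1.1930, or -31.2%).

The new point has HIGH LEVERAGE: x = 16.54 is far from the original mean x̄ = 60.51/12 ≈ 5.04 (original range [2.75, 7.52]).

Step 1: Update the sums with the new point (n goes from 12 to 13)
Σx  = 60.51 + 16.54 = 77.05
Σy  = 407.04 + 60.42 = 467.46
Σx² = 337.8935 + 16.54² = 337.8935 + 273.5716 = 611.4651
Σxy = 2177.6278 + 16.54×60.42 = 2177.6278 + 999.3468 = 3176.9746

Step 2: Recompute the slope with b₁ = (nΣxy − ΣxΣy) / (nΣx² − (Σx)²)
Numerator   = 13×3176.9746 − 77.05×467.46 = 41300.6698 − 36017.7930 = 5282.8768
Denominator = 13×611.4651 − 77.05² = 7949.0463 − 5936.7025 = 2012.3438
b₁(new) = 5282.8768 / 2012.3438 = 2.6252

(Same formula on the original sums: (12×2177.6278 − 60.51×407.04) / (12×337.8935 − 60.51²) = 1501.5432 / 393.2619 = 3.8182, matching the given fit.)

Step 3: Change in slope
Δβ₁ = 2.6252 − 3.8182 = -1.1930
Relative change = -1.1930 / 3.8182 × 100% = -31.2%
→ the slope decreases when the point is added.

A high-leverage point only changes the slope if it is off the original line; here y = 60.42 is below the original trend, so the slope decreases.
In practice: investigate whether it comes from the same population as the rest of the sample.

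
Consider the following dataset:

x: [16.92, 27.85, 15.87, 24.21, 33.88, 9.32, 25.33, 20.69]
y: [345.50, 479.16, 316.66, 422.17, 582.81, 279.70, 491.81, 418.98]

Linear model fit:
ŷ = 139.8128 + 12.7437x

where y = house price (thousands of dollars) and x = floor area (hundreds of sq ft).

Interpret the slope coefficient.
On average, house price is about 12.7437 thousand dollars higher for every extra hundred sq ft of floor area.

The slope β₁ = 12.7437 gives the rate at which the fitted house price changes with floor area.

Interpretation:
- Floor area up by 1 hundred sq ft → predicted house price increases by 12.7437 thousand dollars
- The effect is assumed constant over the observed range of x (linearity)
- The slope describes association in these data, not necessarily a causal effect

The intercept β₀ = 139.8128 is the predicted house price when floor area = 0; since the smallest observed x is 9.32, this is an extrapolation and mainly anchors the line.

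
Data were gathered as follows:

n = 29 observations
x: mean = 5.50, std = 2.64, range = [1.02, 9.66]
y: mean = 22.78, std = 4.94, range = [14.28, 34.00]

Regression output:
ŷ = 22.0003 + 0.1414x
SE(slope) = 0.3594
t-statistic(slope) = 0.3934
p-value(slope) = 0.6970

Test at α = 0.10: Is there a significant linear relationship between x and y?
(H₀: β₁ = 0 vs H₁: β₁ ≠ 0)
p-value = 0.6970 ≥ α = 0.10, so we fail to reject H₀. The relationship is not significant.

Hypothesis test for the slope coefficient:

H₀: β₁ = 0 (no linear relationship)
H₁: β₁ ≠ 0 (linear relationship exists)

Test statistic: t = β̂₁ / SE(β̂₁) = 0.1414 / 0.3594 = 0.3934

With df = 27, the two-sided p-value for |t| = 0.3934 is 0.6970.

Decision rule: reject H₀ if p-value < α.
p-value = 0.6970 ≥ α = 0.10 → fail to reject H₀.

There is not sufficient evidence at the 10% significance level to conclude that a linear relationship exists between x and y.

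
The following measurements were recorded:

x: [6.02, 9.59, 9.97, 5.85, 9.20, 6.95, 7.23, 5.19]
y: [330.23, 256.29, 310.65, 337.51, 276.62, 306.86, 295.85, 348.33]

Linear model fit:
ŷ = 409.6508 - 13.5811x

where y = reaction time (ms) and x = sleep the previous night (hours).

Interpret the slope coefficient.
An increase of one hour in sleep is associated with a 13.5811 ms decrease in predicted reaction time.

The slope β₁ = -13.5811 gives the rate at which the fitted reaction time changes with sleep.

Interpretation:
- Sleep up by 1 hour → predicted reaction time decreases by 13.5811 ms
- The effect is assumed constant over the observed range of x (linearity)

(β₀ = 409.6508 is the fitted value at x = 0 and is not part of the slope interpretation.)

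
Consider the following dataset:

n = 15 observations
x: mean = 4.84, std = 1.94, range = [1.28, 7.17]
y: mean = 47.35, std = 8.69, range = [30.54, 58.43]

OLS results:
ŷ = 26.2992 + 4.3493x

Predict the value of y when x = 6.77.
ŷ = 55.7440

Plug x = 6.77 into the fitted line:

ŷ = 26.2992 + 4.3493 × 6.77
ŷ = 26.2992 + 29.4448
ŷ = 55.7440

This is a point prediction; actual observations scatter around it by roughly the residual standard deviation.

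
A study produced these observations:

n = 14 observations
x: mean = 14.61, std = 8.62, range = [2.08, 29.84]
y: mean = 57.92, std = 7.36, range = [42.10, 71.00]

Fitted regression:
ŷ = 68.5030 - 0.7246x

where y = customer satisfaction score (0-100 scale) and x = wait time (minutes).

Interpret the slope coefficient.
For each additional minute of wait time, predicted satisfaction score decreases by approximately 0.7246 points.

The slope β₁ = -0.7246 gives the rate at which the fitted satisfaction score changes with wait time.

Interpretation:
- Wait time up by 1 minute → predicted satisfaction score decreases by 0.7246 points
- This is a linear approximation: the same per-unit change is assumed across the whole observed x range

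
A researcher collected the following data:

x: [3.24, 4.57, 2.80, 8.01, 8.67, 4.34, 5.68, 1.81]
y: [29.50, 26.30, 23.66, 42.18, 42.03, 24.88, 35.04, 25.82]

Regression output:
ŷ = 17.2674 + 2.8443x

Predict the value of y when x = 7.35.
ŷ = 38.1730

Plug x = 7.35 into the fitted line:

ŷ = 17.2674 + 2.8443 × 7.35
ŷ = 17.2674 + 20.9056
ŷ = 38.1730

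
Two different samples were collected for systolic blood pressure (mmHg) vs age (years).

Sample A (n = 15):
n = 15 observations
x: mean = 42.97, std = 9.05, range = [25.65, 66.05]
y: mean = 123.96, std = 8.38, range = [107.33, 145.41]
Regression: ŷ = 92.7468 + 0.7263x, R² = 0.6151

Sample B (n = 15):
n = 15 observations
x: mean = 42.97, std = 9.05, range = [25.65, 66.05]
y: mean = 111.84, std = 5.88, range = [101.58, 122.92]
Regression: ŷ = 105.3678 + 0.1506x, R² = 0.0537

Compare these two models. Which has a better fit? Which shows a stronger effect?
Model A has the better fit (R² = 0.6151 vs 0.0537). Model A shows the stronger effect (|β₁| = 0.7263 vs 0.1506).

Model Comparison:

Fit — compare R²:
- Model A: R² = 0.6151 → 61.51% of variance in blood pressure explained
- Model B: R² = 0.0537 → 5.37% of variance in blood pressure explained
- 0.6151 > 0.0537 → Model A has the better fit

Effect size (slope magnitude):
- Model A: β₁ = 0.7263 → predicted blood pressure rises 0.7263 mmHg per additional year of age
- Model B: β₁ = 0.1506 → predicted blood pressure rises 0.1506 mmHg per additional year of age
- |0.7263| > |0.1506| → Model A shows the stronger marginal effect

Note: R² measures how tightly points cluster around the line; β₁ measures how steep the line is — they answer different questions.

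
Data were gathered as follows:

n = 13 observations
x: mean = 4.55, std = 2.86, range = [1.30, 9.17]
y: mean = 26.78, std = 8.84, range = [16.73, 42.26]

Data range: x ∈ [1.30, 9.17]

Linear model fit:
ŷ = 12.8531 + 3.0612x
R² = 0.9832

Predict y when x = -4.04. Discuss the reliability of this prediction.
The equation gives ŷ = 0.4859; however x = -4.04 is 5.34 units below the observed range, so this extrapolated value should not be trusted.

Prediction calculation:
ŷ = 12.8531 + 3.0612 × (-4.04)
ŷ = 0.4859

Reliability:
- Data range: x ∈ [1.30, 9.17]
- Prediction point: x = -4.04 is 5.34 units below the observed range → this is EXTRAPOLATION, not interpolation

Why that matters here:
- There are no observations near this x to validate the fitted line there
- The standard error of prediction grows with (x − x̄)², and x = -4.04 is far from x̄ = 4.55
- R² describes fit only over the sampled x values; it says nothing about behaviour beyond them

The R² = 0.9832 only validates the fit within [1.30, 9.17]; treat ŷ = 0.4859 with caution.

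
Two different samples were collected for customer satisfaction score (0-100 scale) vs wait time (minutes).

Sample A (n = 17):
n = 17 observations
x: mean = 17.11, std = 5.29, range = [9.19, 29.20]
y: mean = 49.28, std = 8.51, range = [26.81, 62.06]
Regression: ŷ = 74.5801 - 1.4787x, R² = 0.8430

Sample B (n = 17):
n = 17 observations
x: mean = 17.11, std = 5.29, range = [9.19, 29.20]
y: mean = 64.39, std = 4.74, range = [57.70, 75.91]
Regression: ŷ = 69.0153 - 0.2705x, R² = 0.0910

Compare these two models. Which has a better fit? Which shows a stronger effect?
Model A has the better fit (R² = 0.8430 vs 0.0910). Model A shows the stronger effect (|β₁| = 1.4787 vs 0.2705).

Model Comparison:

Goodness of fit (R²):
- Model A: R² = 0.8430 → 84.30% of variance in satisfaction score explained
- Model B: R² = 0.0910 → 9.10% of variance in satisfaction score explained
- 0.8430 > 0.0910 → Model A has the better fit

Effect size (slope magnitude):
- Model A: β₁ = -1.4787 → predicted satisfaction score falls 1.4787 points per additional minute of wait time
- Model B: β₁ = -0.2705 → predicted satisfaction score falls 0.2705 points per additional minute of wait time
- |-1.4787| > |-0.2705| → Model A shows the stronger marginal effect

Notes:
- R² measures how tightly points cluster around the line; β₁ measures how steep the line is — they answer different questions.
- A better fit (higher R²) doesn't necessarily mean a more important relationship.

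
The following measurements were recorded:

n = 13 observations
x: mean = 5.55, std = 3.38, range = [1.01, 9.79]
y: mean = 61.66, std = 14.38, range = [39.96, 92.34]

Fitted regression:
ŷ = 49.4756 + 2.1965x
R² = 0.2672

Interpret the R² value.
The model explains 26.72% of the variance in y (R² = 0.2672), leaving 73.28% unexplained; the fit is weak.

R² (coefficient of determination) measures the proportion of variance in y explained by the regression model.

Here R² = 0.2672:
- Explained: 26.72% of the variation in y
- Unexplained (residual): 100% − 26.72% = 73.28%
- Rule of thumb (below 0.3 weak; 0.3 to below 0.7 moderate; 0.7 and above strong) → weak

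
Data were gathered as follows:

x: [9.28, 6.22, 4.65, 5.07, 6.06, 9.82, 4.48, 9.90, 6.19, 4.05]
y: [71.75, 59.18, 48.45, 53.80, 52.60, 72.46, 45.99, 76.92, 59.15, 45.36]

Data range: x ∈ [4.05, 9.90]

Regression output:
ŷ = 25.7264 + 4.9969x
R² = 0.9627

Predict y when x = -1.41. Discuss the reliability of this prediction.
ŷ = 18.6808, but this is extrapolation (below the data range [4.05, 9.90]) and may be unreliable.

Prediction calculation:
ŷ = 25.7264 + 4.9969 × (-1.41)
ŷ = 18.6808

Reliability:
- Data range: x ∈ [4.05, 9.90]
- Prediction point: x = -1.41 is 5.46 units below the observed range → this is EXTRAPOLATION, not interpolation

Why that matters here:
- R² describes fit only over the sampled x values; it says nothing about behaviour beyond them
- Real relationships often flatten, saturate, or turn nonlinear at extremes

Report the number if required, but flag clearly that it is an extrapolation.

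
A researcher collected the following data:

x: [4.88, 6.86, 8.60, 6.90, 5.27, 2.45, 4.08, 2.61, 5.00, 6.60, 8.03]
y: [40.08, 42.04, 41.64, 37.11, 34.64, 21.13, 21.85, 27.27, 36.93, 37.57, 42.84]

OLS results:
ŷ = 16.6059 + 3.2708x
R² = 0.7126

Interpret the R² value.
R² = 0.7126 means 71.26% of the variation in y is explained by the linear relationship with x. This indicates a strong fit.

R² (coefficient of determination) measures the proportion of variance in y explained by the regression model.

Here R² = 0.7126:
- Explained: 71.26% of the variation in y
- Unexplained (residual): 100% − 71.26% = 28.74%
- Rule of thumb (below 0.3 weak; 0.3 to below 0.7 moderate; 0.7 and above strong) → strong

Note: R² never decreases when predictors are added, so it should not be used alone to compare models of different size.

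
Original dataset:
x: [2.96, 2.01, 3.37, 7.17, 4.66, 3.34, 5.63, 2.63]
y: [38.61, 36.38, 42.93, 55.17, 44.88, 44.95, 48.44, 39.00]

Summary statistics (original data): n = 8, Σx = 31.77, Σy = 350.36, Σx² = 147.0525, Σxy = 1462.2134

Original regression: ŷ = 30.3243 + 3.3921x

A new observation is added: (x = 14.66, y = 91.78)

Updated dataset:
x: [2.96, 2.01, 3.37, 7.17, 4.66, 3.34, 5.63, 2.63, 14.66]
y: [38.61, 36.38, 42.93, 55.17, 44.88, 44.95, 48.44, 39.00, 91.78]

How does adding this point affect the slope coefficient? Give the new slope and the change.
New slope β₁ = 4.3021 versus 3.3921 before: a change of +0.9100 (+26.8%).

x = 14.66 lies well outside the original x-range [2.01, 7.17] (x̄ ≈ 3.97), so this observation has high leverage and can move the slope substantially.

Step 1: Update the sums with the new point (n goes from 8 to 9)
Σx  = 31.77 + 14.66 = 46.43
Σy  = 350.36 + 91.78 = 442.14
Σx² = 147.0525 + 14.66² = 147.0525 + 214.9156 = 361.9681
Σxy = 1462.2134 + 14.66×91.78 = 1462.2134 + 1345.4948 = 2807.7082

Step 2: Recompute the slope with b₁ = (nΣxy − ΣxΣy) / (nΣx² − (Σx)²)
Numerator   = 9×2807.7082 − 46.43×442.14 = 25269.3738 − 20528.5602 = 4740.8136
Denominator = 9×361.9681 − 46.43² = 3257.7129 − 2155.7449 = 1101.9680
b₁(new) = 4740.8136 / 1101.9680 = 4.3021

(Same formula on the original sums: (8×1462.2134 − 31.77×350.36) / (8×147.0525 − 31.77²) = 566.7700 / 167.0871 = 3.3921, matching the given fit.)

Step 3: Change in slope
Δβ₁ = 4.3021 − 3.3921 = +0.9100
Relative change = +0.9100 / 3.3921 × 100% = +26.8%
→ the slope increases when the point is added.

Because the point sits above the extension of the original line at a high-leverage x, it tilts the fit up.
In practice: investigate whether it comes from the same population as the rest of the sample.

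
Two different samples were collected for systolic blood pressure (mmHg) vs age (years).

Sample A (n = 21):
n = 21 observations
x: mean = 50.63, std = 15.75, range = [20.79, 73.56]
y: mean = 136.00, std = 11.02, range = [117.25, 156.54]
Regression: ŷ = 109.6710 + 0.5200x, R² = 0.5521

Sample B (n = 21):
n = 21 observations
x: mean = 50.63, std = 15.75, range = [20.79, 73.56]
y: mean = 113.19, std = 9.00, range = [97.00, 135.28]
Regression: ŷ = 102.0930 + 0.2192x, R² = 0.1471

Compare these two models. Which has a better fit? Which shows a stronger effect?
Model A has the better fit (R² = 0.5521 vs 0.1471). Model A shows the stronger effect (|β₁| = 0.5200 vs 0.2192).

Model Comparison:

Fit — compare R²:
- Model A: R² = 0.5521 → 55.21% of variance in blood pressure explained
- Model B: R² = 0.1471 → 14.71% of variance in blood pressure explained
- 0.5521 > 0.1471 → Model A has the better fit

Strength of effect — compare |β₁|:
- Model A: β₁ = 0.5200 → predicted blood pressure rises 0.5200 mmHg per additional year of age
- Model B: β₁ = 0.2192 → predicted blood pressure rises 0.2192 mmHg per additional year of age
- |0.5200| > |0.2192| → Model A shows the stronger marginal effect

Notes:
- The two samples could reflect different populations, time periods, or measurement quality.
- A steeper slope doesn't make a better model if the scatter around the line is large.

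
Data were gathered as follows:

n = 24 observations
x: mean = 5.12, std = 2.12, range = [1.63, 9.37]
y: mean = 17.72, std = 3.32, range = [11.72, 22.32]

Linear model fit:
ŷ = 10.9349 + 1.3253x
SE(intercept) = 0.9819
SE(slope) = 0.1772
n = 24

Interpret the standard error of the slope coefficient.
SE(slope) = 0.1772 measures the uncertainty in the estimated slope. The coefficient is estimated precisely (SE/|β̂₁| = 13.4%).

What SE measures:
- The standard error quantifies the sampling variability of the coefficient estimate
- It is the estimated standard deviation of β̂₁ across hypothetical repeated samples of the same size
- Smaller SE → more precise estimate

Relative precision:
- SE / |β̂₁| = 0.1772 / 1.3253 = 13.4%
- Rule of thumb (under 20%: precise; 20% to under 50%: moderately precise; 50% or more: imprecise) → precise

Rough 95% range (±2 SE): 1.3253 ± 0.3544 → (0.9709, 1.6797).

What drives SE(β̂₁): more residual scatter → larger SE; wider spread of x values → smaller SE.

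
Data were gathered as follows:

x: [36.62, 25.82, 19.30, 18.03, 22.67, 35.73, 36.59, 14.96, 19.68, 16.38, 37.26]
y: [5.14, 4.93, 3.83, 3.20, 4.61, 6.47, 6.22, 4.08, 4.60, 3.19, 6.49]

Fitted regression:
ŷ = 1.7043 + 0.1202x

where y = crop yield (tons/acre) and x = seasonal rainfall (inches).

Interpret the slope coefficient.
On average, crop yield is about 0.1202 tons/acre higher for every extra inch of rainfall.

β₁ = 0.1202 is the change in predicted crop yield (tons/acre) per additional inch of rainfall.

Interpretation:
- Rainfall up by 1 inch → predicted crop yield increases by 0.1202 tons/acre
- The effect is assumed constant over the observed range of x (linearity)

The intercept β₀ = 1.7043 is the predicted crop yield when rainfall = 0; since the smallest observed x is 14.96, this is an extrapolation and mainly anchors the line.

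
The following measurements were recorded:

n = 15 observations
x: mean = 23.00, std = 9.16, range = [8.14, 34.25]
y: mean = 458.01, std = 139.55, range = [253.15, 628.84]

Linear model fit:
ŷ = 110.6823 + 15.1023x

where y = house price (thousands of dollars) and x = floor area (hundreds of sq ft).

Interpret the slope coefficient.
On average, house price is about 15.1023 thousand dollars higher for every extra hundred sq ft of floor area.

The slope coefficient β₁ = 15.1023 represents the marginal effect of floor area on house price.

Interpretation:
- Floor area up by 1 hundred sq ft → predicted house price increases by 15.1023 thousand dollars
- This is a linear approximation: the same per-unit change is assumed across the whole observed x range
- The slope describes association in these data, not necessarily a causal effect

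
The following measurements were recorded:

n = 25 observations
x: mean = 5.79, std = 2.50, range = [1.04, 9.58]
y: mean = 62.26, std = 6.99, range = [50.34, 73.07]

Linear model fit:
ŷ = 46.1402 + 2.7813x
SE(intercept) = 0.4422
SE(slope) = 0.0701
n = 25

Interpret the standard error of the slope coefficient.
The slope 2.7813 is pinned down to within about ±0.0701 (one SE) by these data — relative uncertainty 2.5%, i.e. precise.

SE(β̂₁) = 0.0701 says: if we drew many samples of n = 25 from the same population and refit each time, the fitted slopes would scatter with a standard deviation of roughly 0.0701 around the true β₁.

Relative precision:
- SE / |β̂₁| = 0.0701 / 2.7813 = 2.5%
- Rule of thumb (under 20%: precise; 20% to under 50%: moderately precise; 50% or more: imprecise) → precise

Link to interval estimation: a confidence interval for β₁ is β̂₁ ± t* × 0.0701, so SE sets the half-width per unit of t*.

What drives SE(β̂₁): more residual scatter → larger SE; larger n (here n = 25) → smaller SE; wider spread of x values → smaller SE.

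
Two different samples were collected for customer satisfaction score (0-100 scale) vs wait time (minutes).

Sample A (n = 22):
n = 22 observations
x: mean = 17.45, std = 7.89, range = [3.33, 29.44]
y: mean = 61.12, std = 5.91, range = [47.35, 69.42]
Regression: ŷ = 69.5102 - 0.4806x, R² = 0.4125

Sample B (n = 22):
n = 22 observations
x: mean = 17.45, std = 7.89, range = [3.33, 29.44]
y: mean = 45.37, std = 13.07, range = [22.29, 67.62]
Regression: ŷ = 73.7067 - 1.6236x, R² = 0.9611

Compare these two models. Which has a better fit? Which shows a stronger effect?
Model B has the better fit (R² = 0.9611 vs 0.4125). Model B shows the stronger effect (|β₁| = 1.6236 vs 0.4806).

Model Comparison:

Goodness of fit (R²):
- Model A: R² = 0.4125 → 41.25% of variance in satisfaction score explained
- Model B: R² = 0.9611 → 96.11% of variance in satisfaction score explained
- 0.9611 > 0.4125 → Model B has the better fit

Which has the larger per-minute effect? (|β₁|)
- Model A: β₁ = -0.4806 → predicted satisfaction score falls 0.4806 points per additional minute of wait time
- Model B: β₁ = -1.6236 → predicted satisfaction score falls 1.6236 points per additional minute of wait time
- |-0.4806| < |-1.6236| → Model B shows the stronger marginal effect

Notes:
- A better fit (higher R²) doesn't necessarily mean a more important relationship.
- A steeper slope doesn't make a better model if the scatter around the line is large.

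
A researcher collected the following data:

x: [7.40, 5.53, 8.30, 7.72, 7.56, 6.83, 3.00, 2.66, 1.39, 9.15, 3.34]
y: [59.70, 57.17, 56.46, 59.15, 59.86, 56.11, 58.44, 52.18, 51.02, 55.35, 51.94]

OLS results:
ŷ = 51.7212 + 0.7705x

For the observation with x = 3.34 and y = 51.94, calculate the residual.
Residual = -2.3547

The residual is the difference between the actual value and the predicted value:

Residual = y - ŷ

Step 1: Calculate predicted value
ŷ = 51.7212 + 0.7705 × 3.34
ŷ = 54.2947

Step 2: Calculate residual
Residual = 51.94 - 54.2947
Residual = -2.3547

The residual is negative, so the observed y = 51.94 sits below the regression line (the line overestimates it by 2.3547).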